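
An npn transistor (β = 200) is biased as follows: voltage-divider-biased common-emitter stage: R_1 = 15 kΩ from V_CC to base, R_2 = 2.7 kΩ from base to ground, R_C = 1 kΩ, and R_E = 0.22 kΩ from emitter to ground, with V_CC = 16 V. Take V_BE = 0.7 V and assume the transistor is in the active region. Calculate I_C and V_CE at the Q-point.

Thevenize the base divider: V_Th = V_CC·R_2/(R_1+R_2) = 16×2.7/17.7 = 2.44 V, R_Th = R_1‖R_2 = 2.29 kΩ.
Base-emitter loop: V_Th = I_B·R_Th + V_BE + (β+1)I_B·R_E, so I_B = (2.44 − 0.7) / (2.29 + 201×0.22) = 0.0374 mA.
I_C = β·I_B = 200×0.0374 = 7.49 mA, and I_E = (β+1)I_B = 7.52 mA.
V_CE = V_CC − I_C·R_C − I_E·R_E = 16 − 7.49×1 − 7.52×0.22 = 6.86 V.
V_CE = 6.86 V > 0.2 V confirms active-region operation.

I_C ≈ 7.5 mA, V_CE ≈ 6.9 V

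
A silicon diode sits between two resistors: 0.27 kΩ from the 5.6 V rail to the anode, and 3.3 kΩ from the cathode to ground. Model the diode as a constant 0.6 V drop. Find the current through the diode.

The two resistors are in series with the diode, so KVL gives 5.6 = I·0.27 + 0.6 + I·3.3.
I = (5.6 − 0.6) / (0.27 + 3.3) kΩ = 5 / 3.57 = 1.4 mA.

I ≈ 1.4 mA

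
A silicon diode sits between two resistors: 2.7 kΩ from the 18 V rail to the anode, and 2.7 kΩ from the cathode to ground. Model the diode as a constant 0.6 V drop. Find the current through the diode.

The two resistors are in series with the diode, so KVL gives 18 = I·2.7 + 0.6 + I·2.7.
I = (18 − 0.6) / (2.7 + 2.7) kΩ = 17.4 / 5.4 = 3.22 mA.

I ≈ 3.2 mA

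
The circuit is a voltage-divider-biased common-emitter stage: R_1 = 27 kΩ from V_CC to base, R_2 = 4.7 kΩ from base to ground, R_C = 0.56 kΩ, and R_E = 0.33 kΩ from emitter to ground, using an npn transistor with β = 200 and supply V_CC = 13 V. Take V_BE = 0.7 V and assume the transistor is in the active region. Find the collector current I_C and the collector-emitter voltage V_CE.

I_C ≈ 3.5 mA, V_CE ≈ 9.9 V

Thevenize the base divider: V_Th = V_CC·R_2/(R_1+R_2) = 13×4.7/31.7 = 1.93 V, R_Th = R_1‖R_2 = 4 kΩ.
Base-emitter loop: V_Th = I_B·R_Th + V_BE + (β+1)I_B·R_E, so I_B = (1.93 − 0.7) / (4 + 201×0.33) = 0.0175 mA.
I_C = β·I_B = 200×0.0175 = 3.49 mA, and I_E = (β+1)I_B = 3.51 mA.
V_CE = V_CC − I_C·R_C − I_E·R_E = 13 − 3.49×0.56 − 3.51×0.33 = 9.89 V.
V_CE = 9.89 V > 0.2 V confirms active-region operation.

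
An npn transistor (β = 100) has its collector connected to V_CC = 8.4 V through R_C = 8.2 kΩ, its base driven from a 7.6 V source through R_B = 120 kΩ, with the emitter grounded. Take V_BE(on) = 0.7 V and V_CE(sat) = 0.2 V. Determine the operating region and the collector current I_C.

saturation; I_C ≈ 1 mA

Assume active: I_B = (7.6 − 0.7)/120 = 0.0575 mA, giving I_C = β·I_B = 5.75 mA.
But then V_CE = 8.4 − 5.75×8.2 = -38.8 V < V_CE(sat) = 0.2 V — impossible in the active region.
So the transistor is saturated. With V_CE = 0.2 V, I_C = (V_CC − 0.2)/R_C = 8.2/8.2 = 1 mA.
Check: β·I_B = 5.75 mA > I_C = 1 mA, confirming saturation.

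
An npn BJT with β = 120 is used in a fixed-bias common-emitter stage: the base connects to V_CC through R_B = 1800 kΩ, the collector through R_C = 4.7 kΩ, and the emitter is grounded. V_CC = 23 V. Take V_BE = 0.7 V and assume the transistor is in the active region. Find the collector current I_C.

I_C ≈ 1.5 mA

Base loop: V_CC = I_B·R_B + V_BE, so I_B = (23 − 0.7)/1800 kΩ = 0.0124 mA.
In the active region I_C = β·I_B = 120 × 0.0124 = 1.49 mA.
Collector loop: V_CE = V_CC − I_C·R_C = 23 − 1.49×4.7 = 16 V.
Since V_CE = 16 V > V_CE(sat) ≈ 0.2 V, the transistor is in the active region as assumed.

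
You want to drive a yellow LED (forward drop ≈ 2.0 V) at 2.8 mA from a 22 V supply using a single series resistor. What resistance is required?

R ≈ 7.1 kΩ

The resistor drops V_S − V_D = 22 − 2.0 = 20 V at 2.8 mA.
R = 20 V / 2.8 mA = 7.14 kΩ.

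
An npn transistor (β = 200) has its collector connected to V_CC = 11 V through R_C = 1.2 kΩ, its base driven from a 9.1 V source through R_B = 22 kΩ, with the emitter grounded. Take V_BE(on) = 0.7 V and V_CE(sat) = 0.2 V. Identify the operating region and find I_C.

Assume active: I_B = (9.1 − 0.7)/22 = 0.382 mA, giving I_C = β·I_B = 76.4 mA.
But then V_CE = 11 − 76.4×1.2 = -80.6 V < V_CE(sat) = 0.2 V — impossible in the active region.
So the transistor is saturated. With V_CE = 0.2 V, I_C = (V_CC − 0.2)/R_C = 10.8/1.2 = 9 mA.
Check: β·I_B = 76.4 mA > I_C = 9 mA, confirming saturation.

saturation; I_C ≈ 9 mA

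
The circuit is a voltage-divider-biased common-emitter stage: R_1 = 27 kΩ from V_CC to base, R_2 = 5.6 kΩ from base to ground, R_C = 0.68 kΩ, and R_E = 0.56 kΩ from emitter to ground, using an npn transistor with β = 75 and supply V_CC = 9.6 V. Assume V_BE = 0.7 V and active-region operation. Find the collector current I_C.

I_C ≈ 1.5 mA

Thevenize the base divider: V_Th = V_CC·R_2/(R_1+R_2) = 9.6×5.6/32.6 = 1.65 V, R_Th = R_1‖R_2 = 4.64 kΩ.
Base-emitter loop: V_Th = I_B·R_Th + V_BE + (β+1)I_B·R_E, so I_B = (1.65 − 0.7) / (4.64 + 76×0.56) = 0.0201 mA.
I_C = β·I_B = 75×0.0201 = 1.51 mA, and I_E = (β+1)I_B = 1.53 mA.
V_CE = V_CC − I_C·R_C − I_E·R_E = 9.6 − 1.51×0.68 − 1.53×0.56 = 7.72 V.
V_CE = 7.72 V > 0.2 V confirms active-region operation.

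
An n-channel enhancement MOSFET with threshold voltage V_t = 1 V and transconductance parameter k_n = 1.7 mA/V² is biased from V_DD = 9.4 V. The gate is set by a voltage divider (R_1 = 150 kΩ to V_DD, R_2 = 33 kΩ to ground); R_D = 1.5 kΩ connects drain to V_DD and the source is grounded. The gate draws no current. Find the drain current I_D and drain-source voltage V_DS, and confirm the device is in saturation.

V_G = V_DD·R_2/(R_1+R_2) = 9.4×33/183 = 1.7 V. With the source grounded, V_GS = V_G = 1.7 V.
Assume saturation: I_D = (k_n/2)(V_GS − V_t)² = (1.7/2)×(1.7 − 1)² = 0.85×0.695² = 0.411 mA.
V_DS = V_DD − I_D·R_D = 9.4 − 0.411×1.5 = 8.78 V.
Saturation requires V_DS ≥ V_GS − V_t = 0.695 V; 8.78 ≥ 0.695 ✓.

I_D ≈ 0.41 mA, V_DS ≈ 8.8 V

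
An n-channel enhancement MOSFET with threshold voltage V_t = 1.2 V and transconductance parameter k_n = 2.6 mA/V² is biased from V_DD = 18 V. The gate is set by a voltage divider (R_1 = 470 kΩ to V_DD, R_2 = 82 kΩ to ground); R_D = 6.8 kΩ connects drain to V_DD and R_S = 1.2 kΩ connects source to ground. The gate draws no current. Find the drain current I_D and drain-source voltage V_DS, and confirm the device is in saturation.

V_G = V_DD·R_2/(R_1+R_2) = 18×82/552 = 2.67 V.
Assume saturation: I_D = (k_n/2)(V_GS − V_t)² with V_GS = V_G − I_D·R_S = 2.67 − 1.2·I_D.
Substituting gives 1.87·I_D² − 5.6·I_D + 2.82 = 0, with roots I_D = 0.642 or 2.35 mA.
The root I_D = 2.35 mA gives V_GS = -0.144 V ≤ V_t, so take I_D = 0.642 mA.
Then V_GS = 1.9 V and V_DS = V_DD − I_D(R_D+R_S) = 18 − 0.642×8 = 12.9 V.
Saturation requires V_DS ≥ V_GS − V_t = 0.703 V; 12.9 ≥ 0.703 ✓.

I_D ≈ 0.64 mA, V_DS ≈ 13 V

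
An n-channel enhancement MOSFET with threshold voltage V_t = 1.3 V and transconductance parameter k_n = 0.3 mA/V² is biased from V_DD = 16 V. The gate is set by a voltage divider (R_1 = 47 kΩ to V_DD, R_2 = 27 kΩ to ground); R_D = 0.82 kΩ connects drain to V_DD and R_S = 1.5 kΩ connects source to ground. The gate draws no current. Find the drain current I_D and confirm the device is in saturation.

V_G = V_DD·R_2/(R_1+R_2) = 16×27/74 = 5.84 V.
Assume saturation: I_D = (k_n/2)(V_GS − V_t)² with V_GS = V_G − I_D·R_S = 5.84 − 1.5·I_D.
Substituting gives 0.337·I_D² − 3.04·I_D + 3.09 = 0, with roots I_D = 1.17 or 7.85 mA.
The root I_D = 7.85 mA gives V_GS = -5.93 V ≤ V_t, so take I_D = 1.17 mA.
Then V_GS = 4.09 V and V_DS = V_DD − I_D(R_D+R_S) = 16 − 1.17×2.32 = 13.3 V.
Saturation requires V_DS ≥ V_GS − V_t = 2.79 V; 13.3 ≥ 2.79 ✓.

I_D ≈ 1.2 mA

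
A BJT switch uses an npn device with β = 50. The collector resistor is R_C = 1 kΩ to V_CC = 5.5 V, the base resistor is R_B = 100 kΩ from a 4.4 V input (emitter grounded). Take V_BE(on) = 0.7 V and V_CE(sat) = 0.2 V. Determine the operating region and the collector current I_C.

Assume active. Base-emitter loop: I_B = (V_BB − V_BE)/R_B = (4.4 − 0.7)/100 = 0.037 mA.
I_C = β·I_B = 50×0.037 = 1.85 mA.
V_CE = V_CC − I_C·R_C = 5.5 − 1.85×1 = 3.65 V > V_CE(sat), so the active-region assumption holds.

active; I_C ≈ 1.9 mA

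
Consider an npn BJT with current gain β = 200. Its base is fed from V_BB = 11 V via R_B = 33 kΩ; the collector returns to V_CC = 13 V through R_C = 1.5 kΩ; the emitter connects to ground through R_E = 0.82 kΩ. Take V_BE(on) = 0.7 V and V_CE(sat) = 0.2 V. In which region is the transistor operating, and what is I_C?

saturation; I_C ≈ 5.5 mA

Assume active: I_B = (11 − 0.7)/(33 + 201×0.82) = 0.0521 mA, I_C = β·I_B = 10.4 mA.
Then V_CE = 13 − 10.4×1.5 − 10.5×0.82 = -11.2 V < 0.2 V — the active assumption fails.
Re-solve with V_CE = 0.2 V. KCL at the emitter: V_E/R_E = (V_BB−0.7−V_E)/R_B + (V_CC−0.2−V_E)/R_C, giving V_E = 4.62 V.
I_C = (V_CC − 0.2 − V_E)/R_C = (12.8 − 4.62)/1.5 = 5.46 mA.
Check: I_B = (10.3 − 4.62)/33 = 0.172 mA, and β·I_B = 34.5 mA > I_C, confirming saturation.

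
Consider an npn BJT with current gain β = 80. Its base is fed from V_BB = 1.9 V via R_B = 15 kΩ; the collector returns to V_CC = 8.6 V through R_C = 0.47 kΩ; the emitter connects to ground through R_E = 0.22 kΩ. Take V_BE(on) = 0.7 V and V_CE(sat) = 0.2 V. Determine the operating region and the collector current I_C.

active; I_C ≈ 2.9 mA

Assume active. Base-emitter loop: I_B = (V_BB − V_BE)/(R_B + (β+1)R_E) = (1.9 − 0.7)/(15 + 81×0.22) = 0.0366 mA.
I_C = β·I_B = 80×0.0366 = 2.93 mA.
V_CE = V_CC − I_C·R_C − I_E·R_E = 8.6 − 2.93×0.47 − 2.96×0.22 = 6.57 V > V_CE(sat), so the active-region assumption holds.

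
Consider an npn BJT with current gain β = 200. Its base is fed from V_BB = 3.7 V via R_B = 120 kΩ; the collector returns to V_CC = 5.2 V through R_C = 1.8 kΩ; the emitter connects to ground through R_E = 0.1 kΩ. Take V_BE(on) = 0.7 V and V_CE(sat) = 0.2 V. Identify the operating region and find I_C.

Assume active: I_B = (3.7 − 0.7)/(120 + 201×0.1) = 0.0214 mA, I_C = β·I_B = 4.28 mA.
Then V_CE = 5.2 − 4.28×1.8 − 4.3×0.1 = -2.94 V < 0.2 V — the active assumption fails.
Re-solve with V_CE = 0.2 V. KCL at the emitter: V_E/R_E = (V_BB−0.7−V_E)/R_B + (V_CC−0.2−V_E)/R_C, giving V_E = 0.265 V.
I_C = (V_CC − 0.2 − V_E)/R_C = (5 − 0.265)/1.8 = 2.63 mA.
Check: I_B = (3 − 0.265)/120 = 0.0228 mA, and β·I_B = 4.56 mA > I_C, confirming saturation.

saturation; I_C ≈ 2.6 mA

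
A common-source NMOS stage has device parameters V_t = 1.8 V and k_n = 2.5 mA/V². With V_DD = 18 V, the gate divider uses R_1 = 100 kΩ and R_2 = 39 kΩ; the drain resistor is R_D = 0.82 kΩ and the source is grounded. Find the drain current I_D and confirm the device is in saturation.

V_G = V_DD·R_2/(R_1+R_2) = 18×39/139 = 5.05 V. With the source grounded, V_GS = V_G = 5.05 V.
Assume saturation: I_D = (k_n/2)(V_GS − V_t)² = (2.5/2)×(5.05 − 1.8)² = 1.25×3.25² = 13.2 mA.
V_DS = V_DD − I_D·R_D = 18 − 13.2×0.82 = 7.17 V.
Saturation requires V_DS ≥ V_GS − V_t = 3.25 V; 7.17 ≥ 3.25 ✓.

I_D ≈ 13 mA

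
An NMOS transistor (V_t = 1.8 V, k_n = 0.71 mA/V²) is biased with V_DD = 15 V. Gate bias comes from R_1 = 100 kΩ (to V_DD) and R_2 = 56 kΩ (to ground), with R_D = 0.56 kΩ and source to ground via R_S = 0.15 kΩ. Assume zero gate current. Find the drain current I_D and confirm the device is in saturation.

I_D ≈ 3.4 mA

V_G = V_DD·R_2/(R_1+R_2) = 15×56/156 = 5.38 V.
Assume saturation: I_D = (k_n/2)(V_GS − V_t)² with V_GS = V_G − I_D·R_S = 5.38 − 0.15·I_D.
Substituting gives 0.00799·I_D² − 1.38·I_D + 4.56 = 0, with roots I_D = 3.37 or 170 mA.
The root I_D = 170 mA gives V_GS = -20.1 V ≤ V_t, so take I_D = 3.37 mA.
Then V_GS = 4.88 V and V_DS = V_DD − I_D(R_D+R_S) = 15 − 3.37×0.71 = 12.6 V.
Saturation requires V_DS ≥ V_GS − V_t = 3.08 V; 12.6 ≥ 3.08 ✓.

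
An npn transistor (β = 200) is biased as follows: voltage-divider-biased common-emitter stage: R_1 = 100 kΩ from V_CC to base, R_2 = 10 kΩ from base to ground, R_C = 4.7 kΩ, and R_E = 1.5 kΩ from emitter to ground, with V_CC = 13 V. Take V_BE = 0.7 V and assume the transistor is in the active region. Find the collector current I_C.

Thevenize the base divider: V_Th = V_CC·R_2/(R_1+R_2) = 13×10/110 = 1.18 V, R_Th = R_1‖R_2 = 9.09 kΩ.
Base-emitter loop: V_Th = I_B·R_Th + V_BE + (β+1)I_B·R_E, so I_B = (1.18 − 0.7) / (9.09 + 201×1.5) = 0.00155 mA.
I_C = β·I_B = 200×0.00155 = 0.31 mA, and I_E = (β+1)I_B = 0.312 mA.
V_CE = V_CC − I_C·R_C − I_E·R_E = 13 − 0.31×4.7 − 0.312×1.5 = 11.1 V.
V_CE = 11.1 V > 0.2 V confirms active-region operation.

I_C ≈ 0.31 mA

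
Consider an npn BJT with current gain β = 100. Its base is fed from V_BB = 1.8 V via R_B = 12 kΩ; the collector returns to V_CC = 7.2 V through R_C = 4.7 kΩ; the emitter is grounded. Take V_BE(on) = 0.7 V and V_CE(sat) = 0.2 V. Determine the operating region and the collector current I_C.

saturation; I_C ≈ 1.5 mA

Assume active: I_B = (1.8 − 0.7)/12 = 0.0917 mA, giving I_C = β·I_B = 9.17 mA.
But then V_CE = 7.2 − 9.17×4.7 = -35.9 V < V_CE(sat) = 0.2 V — impossible in the active region.
So the transistor is saturated. With V_CE = 0.2 V, I_C = (V_CC − 0.2)/R_C = 7/4.7 = 1.49 mA.
Check: β·I_B = 9.17 mA > I_C = 1.49 mA, confirming saturation.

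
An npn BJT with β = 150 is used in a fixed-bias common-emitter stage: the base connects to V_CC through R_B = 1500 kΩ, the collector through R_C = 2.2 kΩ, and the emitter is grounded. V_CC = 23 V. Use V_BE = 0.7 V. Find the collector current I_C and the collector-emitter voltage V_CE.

I_C ≈ 2.2 mA, V_CE ≈ 18 V

Base loop: V_CC = I_B·R_B + V_BE, so I_B = (23 − 0.7)/1500 kΩ = 0.0149 mA.
In the active region I_C = β·I_B = 150 × 0.0149 = 2.23 mA.
Collector loop: V_CE = V_CC − I_C·R_C = 23 − 2.23×2.2 = 18.1 V.
Since V_CE = 18.1 V > V_CE(sat) ≈ 0.2 V, the transistor is in the active region as assumed.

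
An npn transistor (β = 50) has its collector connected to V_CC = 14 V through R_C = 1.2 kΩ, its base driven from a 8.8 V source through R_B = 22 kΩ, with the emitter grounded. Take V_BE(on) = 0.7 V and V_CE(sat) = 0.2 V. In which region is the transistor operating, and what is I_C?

saturation; I_C ≈ 12 mA

Assume active: I_B = (8.8 − 0.7)/22 = 0.368 mA, giving I_C = β·I_B = 18.4 mA.
But then V_CE = 14 − 18.4×1.2 = -8.09 V < V_CE(sat) = 0.2 V — impossible in the active region.
So the transistor is saturated. With V_CE = 0.2 V, I_C = (V_CC − 0.2)/R_C = 13.8/1.2 = 11.5 mA.
Check: β·I_B = 18.4 mA > I_C = 11.5 mA, confirming saturation.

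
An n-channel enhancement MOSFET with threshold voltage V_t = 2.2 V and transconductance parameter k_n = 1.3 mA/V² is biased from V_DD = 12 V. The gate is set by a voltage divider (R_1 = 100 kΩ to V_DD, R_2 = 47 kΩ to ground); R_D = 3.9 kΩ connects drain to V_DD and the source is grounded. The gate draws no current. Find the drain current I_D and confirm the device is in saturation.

V_G = V_DD·R_2/(R_1+R_2) = 12×47/147 = 3.84 V. With the source grounded, V_GS = V_G = 3.84 V.
Assume saturation: I_D = (k_n/2)(V_GS − V_t)² = (1.3/2)×(3.84 − 2.2)² = 0.65×1.64² = 1.74 mA.
V_DS = V_DD − I_D·R_D = 12 − 1.74×3.9 = 5.21 V.
Saturation requires V_DS ≥ V_GS − V_t = 1.64 V; 5.21 ≥ 1.64 ✓.

I_D ≈ 1.7 mA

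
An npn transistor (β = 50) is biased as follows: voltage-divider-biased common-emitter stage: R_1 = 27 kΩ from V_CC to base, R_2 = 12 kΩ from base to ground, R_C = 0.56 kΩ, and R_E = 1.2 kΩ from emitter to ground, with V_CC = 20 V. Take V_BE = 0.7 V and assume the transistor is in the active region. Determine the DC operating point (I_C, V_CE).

Thevenize the base divider: V_Th = V_CC·R_2/(R_1+R_2) = 20×12/39 = 6.15 V, R_Th = R_1‖R_2 = 8.31 kΩ.
Base-emitter loop: V_Th = I_B·R_Th + V_BE + (β+1)I_B·R_E, so I_B = (6.15 − 0.7) / (8.31 + 51×1.2) = 0.0785 mA.
I_C = β·I_B = 50×0.0785 = 3.92 mA, and I_E = (β+1)I_B = 4 mA.
V_CE = V_CC − I_C·R_C − I_E·R_E = 20 − 3.92×0.56 − 4×1.2 = 13 V.
V_CE = 13 V > 0.2 V confirms active-region operation.

I_C ≈ 3.9 mA, V_CE ≈ 13 V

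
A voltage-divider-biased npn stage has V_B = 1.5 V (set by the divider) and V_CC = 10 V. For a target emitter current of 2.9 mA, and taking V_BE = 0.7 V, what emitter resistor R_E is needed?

V_E = V_B − V_BE = 1.5 − 0.7 = 0.8 V.
R_E = V_E / I_E = 0.8 / 2.9 = 0.276 kΩ.

R_E ≈ 0.28 kΩ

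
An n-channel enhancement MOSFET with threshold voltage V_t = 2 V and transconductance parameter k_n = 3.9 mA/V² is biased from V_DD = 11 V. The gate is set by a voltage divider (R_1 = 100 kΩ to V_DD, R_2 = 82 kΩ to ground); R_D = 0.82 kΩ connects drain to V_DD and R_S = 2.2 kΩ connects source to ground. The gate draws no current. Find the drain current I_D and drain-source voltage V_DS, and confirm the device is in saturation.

I_D ≈ 1 mA, V_DS ≈ 7.9 V

V_G = V_DD·R_2/(R_1+R_2) = 11×82/182 = 4.96 V.
Assume saturation: I_D = (k_n/2)(V_GS − V_t)² with V_GS = V_G − I_D·R_S = 4.96 − 2.2·I_D.
Substituting gives 9.44·I_D² − 26.4·I_D + 17 = 0, with roots I_D = 1.02 or 1.78 mA.
The root I_D = 1.78 mA gives V_GS = 1.05 V ≤ V_t, so take I_D = 1.02 mA.
Then V_GS = 2.72 V and V_DS = V_DD − I_D(R_D+R_S) = 11 − 1.02×3.02 = 7.93 V.
Saturation requires V_DS ≥ V_GS − V_t = 0.722 V; 7.93 ≥ 0.722 ✓.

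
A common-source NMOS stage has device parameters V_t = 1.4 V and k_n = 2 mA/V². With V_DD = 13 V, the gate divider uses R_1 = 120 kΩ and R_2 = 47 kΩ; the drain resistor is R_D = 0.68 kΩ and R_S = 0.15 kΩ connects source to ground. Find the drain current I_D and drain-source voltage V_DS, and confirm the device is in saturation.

V_G = V_DD·R_2/(R_1+R_2) = 13×47/167 = 3.66 V.
Assume saturation: I_D = (k_n/2)(V_GS − V_t)² with V_GS = V_G − I_D·R_S = 3.66 − 0.15·I_D.
Substituting gives 0.0225·I_D² − 1.68·I_D + 5.1 = 0, with roots I_D = 3.18 or 71.4 mA.
The root I_D = 71.4 mA gives V_GS = -7.05 V ≤ V_t, so take I_D = 3.18 mA.
Then V_GS = 3.18 V and V_DS = V_DD − I_D(R_D+R_S) = 13 − 3.18×0.83 = 10.4 V.
Saturation requires V_DS ≥ V_GS − V_t = 1.78 V; 10.4 ≥ 1.78 ✓.

I_D ≈ 3.2 mA, V_DS ≈ 10 V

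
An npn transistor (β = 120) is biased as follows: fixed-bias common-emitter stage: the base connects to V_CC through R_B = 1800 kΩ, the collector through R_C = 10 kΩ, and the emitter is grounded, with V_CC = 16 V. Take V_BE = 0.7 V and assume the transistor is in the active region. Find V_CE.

Base loop: V_CC = I_B·R_B + V_BE, so I_B = (16 − 0.7)/1800 kΩ = 0.0085 mA.
In the active region I_C = β·I_B = 120 × 0.0085 = 1.02 mA.
Collector loop: V_CE = V_CC − I_C·R_C = 16 − 1.02×10 = 5.8 V.
Since V_CE = 5.8 V > V_CE(sat) ≈ 0.2 V, the transistor is in the active region as assumed.

V_CE ≈ 5.8 V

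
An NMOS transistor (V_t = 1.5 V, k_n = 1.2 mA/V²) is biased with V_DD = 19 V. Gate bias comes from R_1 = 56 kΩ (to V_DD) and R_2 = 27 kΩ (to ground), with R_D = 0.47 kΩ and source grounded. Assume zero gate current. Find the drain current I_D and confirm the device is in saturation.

I_D ≈ 13 mA

V_G = V_DD·R_2/(R_1+R_2) = 19×27/83 = 6.18 V. With the source grounded, V_GS = V_G = 6.18 V.
Assume saturation: I_D = (k_n/2)(V_GS − V_t)² = (1.2/2)×(6.18 − 1.5)² = 0.6×4.68² = 13.1 mA.
V_DS = V_DD − I_D·R_D = 19 − 13.1×0.47 = 12.8 V.
Saturation requires V_DS ≥ V_GS − V_t = 4.68 V; 12.8 ≥ 4.68 ✓.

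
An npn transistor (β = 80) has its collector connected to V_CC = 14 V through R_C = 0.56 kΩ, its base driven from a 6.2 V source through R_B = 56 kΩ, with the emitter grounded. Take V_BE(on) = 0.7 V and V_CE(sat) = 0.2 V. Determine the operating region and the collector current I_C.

active; I_C ≈ 7.9 mA

Assume active. Base-emitter loop: I_B = (V_BB − V_BE)/R_B = (6.2 − 0.7)/56 = 0.0982 mA.
I_C = β·I_B = 80×0.0982 = 7.86 mA.
V_CE = V_CC − I_C·R_C = 14 − 7.86×0.56 = 9.6 V > V_CE(sat), so the active-region assumption holds.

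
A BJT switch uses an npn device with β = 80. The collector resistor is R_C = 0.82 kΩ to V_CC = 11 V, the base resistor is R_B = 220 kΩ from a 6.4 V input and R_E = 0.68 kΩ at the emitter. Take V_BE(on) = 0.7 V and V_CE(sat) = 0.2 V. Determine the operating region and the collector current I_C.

Assume active. Base-emitter loop: I_B = (V_BB − V_BE)/(R_B + (β+1)R_E) = (6.4 − 0.7)/(220 + 81×0.68) = 0.0207 mA.
I_C = β·I_B = 80×0.0207 = 1.66 mA.
V_CE = V_CC − I_C·R_C − I_E·R_E = 11 − 1.66×0.82 − 1.68×0.68 = 8.5 V > V_CE(sat), so the active-region assumption holds.

active; I_C ≈ 1.7 mA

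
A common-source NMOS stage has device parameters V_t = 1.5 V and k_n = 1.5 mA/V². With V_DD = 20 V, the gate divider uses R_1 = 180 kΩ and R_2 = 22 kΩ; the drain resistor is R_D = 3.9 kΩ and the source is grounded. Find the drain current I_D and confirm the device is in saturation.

I_D ≈ 0.34 mA

V_G = V_DD·R_2/(R_1+R_2) = 20×22/202 = 2.18 V. With the source grounded, V_GS = V_G = 2.18 V.
Assume saturation: I_D = (k_n/2)(V_GS − V_t)² = (1.5/2)×(2.18 − 1.5)² = 0.75×0.678² = 0.345 mA.
V_DS = V_DD − I_D·R_D = 20 − 0.345×3.9 = 18.7 V.
Saturation requires V_DS ≥ V_GS − V_t = 0.678 V; 18.7 ≥ 0.678 ✓.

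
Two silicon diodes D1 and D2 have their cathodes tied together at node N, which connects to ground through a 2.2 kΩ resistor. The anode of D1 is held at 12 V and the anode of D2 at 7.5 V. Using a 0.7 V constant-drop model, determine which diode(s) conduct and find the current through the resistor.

Only D1 conducts; I_R ≈ 5.1 mA

Assume both conduct. Then node N would need to be at both 12−0.7 = 11.3 V and 7.5−0.7 = 6.8 V, which is impossible.
Assume only D1 conducts: V_N = 12 − 0.7 = 11.3 V, so I_R = 11.3/2.2 = 5.14 mA.
Check D2: its anode-to-cathode voltage is 7.5 − 11.3 = -3.8 V < 0.7 V, so it is off. The assumption is consistent.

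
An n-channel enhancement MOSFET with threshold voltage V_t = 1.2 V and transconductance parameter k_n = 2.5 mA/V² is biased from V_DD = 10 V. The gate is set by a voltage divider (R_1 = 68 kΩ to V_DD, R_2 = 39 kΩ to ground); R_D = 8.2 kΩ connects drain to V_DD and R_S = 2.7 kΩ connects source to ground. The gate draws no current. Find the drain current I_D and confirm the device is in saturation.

V_G = V_DD·R_2/(R_1+R_2) = 10×39/107 = 3.64 V.
Assume saturation: I_D = (k_n/2)(V_GS − V_t)² with V_GS = V_G − I_D·R_S = 3.64 − 2.7·I_D.
Substituting gives 9.11·I_D² − 17.5·I_D + 7.47 = 0, with roots I_D = 0.64 or 1.28 mA.
The root I_D = 1.28 mA gives V_GS = 0.188 V ≤ V_t, so take I_D = 0.64 mA.
Then V_GS = 1.92 V and V_DS = V_DD − I_D(R_D+R_S) = 10 − 0.64×10.9 = 3.02 V.
Saturation requires V_DS ≥ V_GS − V_t = 0.716 V; 3.02 ≥ 0.716 ✓.

I_D ≈ 0.64 mA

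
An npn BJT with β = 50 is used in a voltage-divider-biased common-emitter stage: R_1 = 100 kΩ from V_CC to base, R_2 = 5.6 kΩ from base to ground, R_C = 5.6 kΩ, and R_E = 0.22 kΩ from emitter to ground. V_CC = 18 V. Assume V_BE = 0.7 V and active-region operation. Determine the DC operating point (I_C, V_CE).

Thevenize the base divider: V_Th = V_CC·R_2/(R_1+R_2) = 18×5.6/106 = 0.955 V, R_Th = R_1‖R_2 = 5.3 kΩ.
Base-emitter loop: V_Th = I_B·R_Th + V_BE + (β+1)I_B·R_E, so I_B = (0.955 − 0.7) / (5.3 + 51×0.22) = 0.0154 mA.
I_C = β·I_B = 50×0.0154 = 0.77 mA, and I_E = (β+1)I_B = 0.786 mA.
V_CE = V_CC − I_C·R_C − I_E·R_E = 18 − 0.77×5.6 − 0.786×0.22 = 13.5 V.
V_CE = 13.5 V > 0.2 V confirms active-region operation.

I_C ≈ 0.77 mA, V_CE ≈ 14 V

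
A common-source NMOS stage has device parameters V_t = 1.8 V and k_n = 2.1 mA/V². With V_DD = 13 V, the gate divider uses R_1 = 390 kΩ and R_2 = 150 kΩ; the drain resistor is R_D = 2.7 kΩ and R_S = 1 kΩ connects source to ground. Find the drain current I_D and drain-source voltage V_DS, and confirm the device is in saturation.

I_D ≈ 0.89 mA, V_DS ≈ 9.7 V

V_G = V_DD·R_2/(R_1+R_2) = 13×150/540 = 3.61 V.
Assume saturation: I_D = (k_n/2)(V_GS − V_t)² with V_GS = V_G − I_D·R_S = 3.61 − 1·I_D.
Substituting gives 1.05·I_D² − 4.8·I_D + 3.44 = 0, with roots I_D = 0.89 or 3.68 mA.
The root I_D = 3.68 mA gives V_GS = -0.0732 V ≤ V_t, so take I_D = 0.89 mA.
Then V_GS = 2.72 V and V_DS = V_DD − I_D(R_D+R_S) = 13 − 0.89×3.7 = 9.71 V.
Saturation requires V_DS ≥ V_GS − V_t = 0.921 V; 9.71 ≥ 0.921 ✓.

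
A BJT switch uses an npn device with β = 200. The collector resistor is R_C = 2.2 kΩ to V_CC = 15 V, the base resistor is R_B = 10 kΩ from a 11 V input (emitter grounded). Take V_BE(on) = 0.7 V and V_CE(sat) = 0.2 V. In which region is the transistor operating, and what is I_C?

saturation; I_C ≈ 6.7 mA

Assume active: I_B = (11 − 0.7)/10 = 1.03 mA, giving I_C = β·I_B = 206 mA.
But then V_CE = 15 − 206×2.2 = -438 V < V_CE(sat) = 0.2 V — impossible in the active region.
So the transistor is saturated. With V_CE = 0.2 V, I_C = (V_CC − 0.2)/R_C = 14.8/2.2 = 6.73 mA.
Check: β·I_B = 206 mA > I_C = 6.73 mA, confirming saturation.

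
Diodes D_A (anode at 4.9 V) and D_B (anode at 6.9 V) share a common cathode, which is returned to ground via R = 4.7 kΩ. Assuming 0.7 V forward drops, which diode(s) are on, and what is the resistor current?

Only D_B conducts; I_R ≈ 1.3 mA

Assume both conduct. Then node N would need to be at both 4.9−0.7 = 4.2 V and 6.9−0.7 = 6.2 V, which is impossible.
Assume only D_B conducts: V_N = 6.9 − 0.7 = 6.2 V, so I_R = 6.2/4.7 = 1.32 mA.
Check D_A: its anode-to-cathode voltage is 4.9 − 6.2 = -1.3 V < 0.7 V, so it is off. The assumption is consistent.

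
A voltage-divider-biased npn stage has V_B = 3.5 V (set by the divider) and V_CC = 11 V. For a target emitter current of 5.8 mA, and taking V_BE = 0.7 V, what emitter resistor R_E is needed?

R_E ≈ 0.48 kΩ

V_E = V_B − V_BE = 3.5 − 0.7 = 2.8 V.
R_E = V_E / I_E = 2.8 / 5.8 = 0.483 kΩ.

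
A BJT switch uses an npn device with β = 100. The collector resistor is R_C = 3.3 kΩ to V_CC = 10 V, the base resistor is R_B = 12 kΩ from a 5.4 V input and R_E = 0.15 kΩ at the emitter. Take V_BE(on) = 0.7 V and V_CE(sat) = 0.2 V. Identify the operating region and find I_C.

Assume active: I_B = (5.4 − 0.7)/(12 + 101×0.15) = 0.173 mA, I_C = β·I_B = 17.3 mA.
Then V_CE = 10 − 17.3×3.3 − 17.5×0.15 = -49.7 V < 0.2 V — the active assumption fails.
Re-solve with V_CE = 0.2 V. KCL at the emitter: V_E/R_E = (V_BB−0.7−V_E)/R_B + (V_CC−0.2−V_E)/R_C, giving V_E = 0.477 V.
I_C = (V_CC − 0.2 − V_E)/R_C = (9.8 − 0.477)/3.3 = 2.83 mA.
Check: I_B = (4.7 − 0.477)/12 = 0.352 mA, and β·I_B = 35.2 mA > I_C, confirming saturation.

saturation; I_C ≈ 2.8 mA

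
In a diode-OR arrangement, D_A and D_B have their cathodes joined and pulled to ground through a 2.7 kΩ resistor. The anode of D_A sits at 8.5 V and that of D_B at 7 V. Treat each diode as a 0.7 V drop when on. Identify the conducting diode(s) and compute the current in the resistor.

Assume both conduct. Then node N would need to be at both 8.5−0.7 = 7.8 V and 7−0.7 = 6.3 V, which is impossible.
Assume only D_A conducts: V_N = 8.5 − 0.7 = 7.8 V, so I_R = 7.8/2.7 = 2.89 mA.
Check D_B: its anode-to-cathode voltage is 7 − 7.8 = -0.8 V < 0.7 V, so it is off. The assumption is consistent.

Only D_A conducts; I_R ≈ 2.9 mA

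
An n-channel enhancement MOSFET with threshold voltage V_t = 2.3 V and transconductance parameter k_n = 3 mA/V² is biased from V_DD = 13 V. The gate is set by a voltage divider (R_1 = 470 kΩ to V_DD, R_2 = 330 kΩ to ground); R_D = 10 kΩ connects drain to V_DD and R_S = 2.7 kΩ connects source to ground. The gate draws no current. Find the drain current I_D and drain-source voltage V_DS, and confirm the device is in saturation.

V_G = V_DD·R_2/(R_1+R_2) = 13×330/800 = 5.36 V.
Assume saturation: I_D = (k_n/2)(V_GS − V_t)² with V_GS = V_G − I_D·R_S = 5.36 − 2.7·I_D.
Substituting gives 10.9·I_D² − 25.8·I_D + 14.1 = 0, with roots I_D = 0.855 or 1.51 mA.
The root I_D = 1.51 mA gives V_GS = 1.3 V ≤ V_t, so take I_D = 0.855 mA.
Then V_GS = 3.05 V and V_DS = V_DD − I_D(R_D+R_S) = 13 − 0.855×12.7 = 2.15 V.
Saturation requires V_DS ≥ V_GS − V_t = 0.755 V; 2.15 ≥ 0.755 ✓.

I_D ≈ 0.85 mA, V_DS ≈ 2.1 V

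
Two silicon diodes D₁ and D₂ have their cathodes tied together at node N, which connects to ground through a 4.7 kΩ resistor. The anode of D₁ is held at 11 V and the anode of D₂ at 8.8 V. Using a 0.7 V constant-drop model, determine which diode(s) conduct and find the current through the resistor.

Only D₁ conducts; I_R ≈ 2.2 mA

Assume both conduct. Then node N would need to be at both 11−0.7 = 10.3 V and 8.8−0.7 = 8.1 V, which is impossible.
Assume only D₁ conducts: V_N = 11 − 0.7 = 10.3 V, so I_R = 10.3/4.7 = 2.19 mA.
Check D₂: its anode-to-cathode voltage is 8.8 − 10.3 = -1.5 V < 0.7 V, so it is off. The assumption is consistent.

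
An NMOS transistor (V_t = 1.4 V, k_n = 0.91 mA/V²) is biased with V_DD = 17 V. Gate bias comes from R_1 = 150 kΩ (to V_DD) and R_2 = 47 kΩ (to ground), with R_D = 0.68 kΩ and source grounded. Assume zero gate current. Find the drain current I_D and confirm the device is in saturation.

I_D ≈ 3.2 mA

V_G = V_DD·R_2/(R_1+R_2) = 17×47/197 = 4.06 V. With the source grounded, V_GS = V_G = 4.06 V.
Assume saturation: I_D = (k_n/2)(V_GS − V_t)² = (0.91/2)×(4.06 − 1.4)² = 0.455×2.66² = 3.21 mA.
V_DS = V_DD − I_D·R_D = 17 − 3.21×0.68 = 14.8 V.
Saturation requires V_DS ≥ V_GS − V_t = 2.66 V; 14.8 ≥ 2.66 ✓.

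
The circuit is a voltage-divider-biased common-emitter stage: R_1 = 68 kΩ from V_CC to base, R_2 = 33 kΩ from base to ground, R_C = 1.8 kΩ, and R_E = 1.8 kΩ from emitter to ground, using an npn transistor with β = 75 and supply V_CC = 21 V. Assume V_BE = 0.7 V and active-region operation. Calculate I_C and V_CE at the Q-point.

Thevenize the base divider: V_Th = V_CC·R_2/(R_1+R_2) = 21×33/101 = 6.86 V, R_Th = R_1‖R_2 = 22.2 kΩ.
Base-emitter loop: V_Th = I_B·R_Th + V_BE + (β+1)I_B·R_E, so I_B = (6.86 − 0.7) / (22.2 + 76×1.8) = 0.0387 mA.
I_C = β·I_B = 75×0.0387 = 2.91 mA, and I_E = (β+1)I_B = 2.94 mA.
V_CE = V_CC − I_C·R_C − I_E·R_E = 21 − 2.91×1.8 − 2.94×1.8 = 10.5 V.
V_CE = 10.5 V > 0.2 V confirms active-region operation.

I_C ≈ 2.9 mA, V_CE ≈ 10 V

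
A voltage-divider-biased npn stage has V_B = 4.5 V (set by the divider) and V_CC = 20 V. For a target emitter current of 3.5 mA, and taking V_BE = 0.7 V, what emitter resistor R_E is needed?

V_E = V_B − V_BE = 4.5 − 0.7 = 3.8 V.
R_E = V_E / I_E = 3.8 / 3.5 = 1.09 kΩ.

R_E ≈ 1.1 kΩ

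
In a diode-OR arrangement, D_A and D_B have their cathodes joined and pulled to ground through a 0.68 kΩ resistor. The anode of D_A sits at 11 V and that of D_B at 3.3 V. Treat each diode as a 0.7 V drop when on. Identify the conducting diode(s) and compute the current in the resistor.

Assume both conduct. Then node N would need to be at both 11−0.7 = 10.3 V and 3.3−0.7 = 2.6 V, which is impossible.
Assume only D_A conducts: V_N = 11 − 0.7 = 10.3 V, so I_R = 10.3/0.68 = 15.1 mA.
Check D_B: its anode-to-cathode voltage is 3.3 − 10.3 = -7 V < 0.7 V, so it is off. The assumption is consistent.

Only D_A conducts; I_R ≈ 15 mA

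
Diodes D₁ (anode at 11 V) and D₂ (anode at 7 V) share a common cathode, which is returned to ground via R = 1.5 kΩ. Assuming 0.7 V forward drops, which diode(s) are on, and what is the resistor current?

Only D₁ conducts; I_R ≈ 6.9 mA

Assume both conduct. Then node N would need to be at both 11−0.7 = 10.3 V and 7−0.7 = 6.3 V, which is impossible.
Assume only D₁ conducts: V_N = 11 − 0.7 = 10.3 V, so I_R = 10.3/1.5 = 6.87 mA.
Check D₂: its anode-to-cathode voltage is 7 − 10.3 = -3.3 V < 0.7 V, so it is off. The assumption is consistent.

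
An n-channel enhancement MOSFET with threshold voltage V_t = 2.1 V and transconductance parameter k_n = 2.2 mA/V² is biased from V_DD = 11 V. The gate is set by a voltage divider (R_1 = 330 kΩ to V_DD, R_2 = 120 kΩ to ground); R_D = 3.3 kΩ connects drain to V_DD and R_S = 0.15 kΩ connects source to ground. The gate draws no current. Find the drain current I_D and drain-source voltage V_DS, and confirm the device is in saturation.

V_G = V_DD·R_2/(R_1+R_2) = 11×120/450 = 2.93 V.
Assume saturation: I_D = (k_n/2)(V_GS − V_t)² with V_GS = V_G − I_D·R_S = 2.93 − 0.15·I_D.
Substituting gives 0.0248·I_D² − 1.27·I_D + 0.764 = 0, with roots I_D = 0.606 or 50.9 mA.
The root I_D = 50.9 mA gives V_GS = -4.7 V ≤ V_t, so take I_D = 0.606 mA.
Then V_GS = 2.84 V and V_DS = V_DD − I_D(R_D+R_S) = 11 − 0.606×3.45 = 8.91 V.
Saturation requires V_DS ≥ V_GS − V_t = 0.742 V; 8.91 ≥ 0.742 ✓.

I_D ≈ 0.61 mA, V_DS ≈ 8.9 V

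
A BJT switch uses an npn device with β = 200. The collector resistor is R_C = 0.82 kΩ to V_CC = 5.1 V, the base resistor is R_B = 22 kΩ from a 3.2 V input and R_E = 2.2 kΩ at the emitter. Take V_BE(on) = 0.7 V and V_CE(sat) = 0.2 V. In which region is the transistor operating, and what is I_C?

active; I_C ≈ 1.1 mA

Assume active. Base-emitter loop: I_B = (V_BB − V_BE)/(R_B + (β+1)R_E) = (3.2 − 0.7)/(22 + 201×2.2) = 0.00539 mA.
I_C = β·I_B = 200×0.00539 = 1.08 mA.
V_CE = V_CC − I_C·R_C − I_E·R_E = 5.1 − 1.08×0.82 − 1.08×2.2 = 1.84 V > V_CE(sat), so the active-region assumption holds.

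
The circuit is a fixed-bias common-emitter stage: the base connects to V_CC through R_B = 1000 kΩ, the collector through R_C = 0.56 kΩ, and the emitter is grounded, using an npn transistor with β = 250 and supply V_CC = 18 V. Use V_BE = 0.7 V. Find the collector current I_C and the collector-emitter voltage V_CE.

Base loop: V_CC = I_B·R_B + V_BE, so I_B = (18 − 0.7)/1000 kΩ = 0.0173 mA.
In the active region I_C = β·I_B = 250 × 0.0173 = 4.33 mA.
Collector loop: V_CE = V_CC − I_C·R_C = 18 − 4.33×0.56 = 15.6 V.
Since V_CE = 15.6 V > V_CE(sat) ≈ 0.2 V, the transistor is in the active region as assumed.

I_C ≈ 4.3 mA, V_CE ≈ 16 V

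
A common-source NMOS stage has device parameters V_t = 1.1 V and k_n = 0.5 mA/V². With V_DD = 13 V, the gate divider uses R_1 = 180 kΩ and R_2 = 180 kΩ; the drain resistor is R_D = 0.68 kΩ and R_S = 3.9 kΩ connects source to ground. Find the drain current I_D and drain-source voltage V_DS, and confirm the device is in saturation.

V_G = V_DD·R_2/(R_1+R_2) = 13×180/360 = 6.5 V.
Assume saturation: I_D = (k_n/2)(V_GS − V_t)² with V_GS = V_G − I_D·R_S = 6.5 − 3.9·I_D.
Substituting gives 3.8·I_D² − 11.5·I_D + 7.29 = 0, with roots I_D = 0.899 or 2.13 mA.
The root I_D = 2.13 mA gives V_GS = -1.82 V ≤ V_t, so take I_D = 0.899 mA.
Then V_GS = 3 V and V_DS = V_DD − I_D(R_D+R_S) = 13 − 0.899×4.58 = 8.88 V.
Saturation requires V_DS ≥ V_GS − V_t = 1.9 V; 8.88 ≥ 1.9 ✓.

I_D ≈ 0.9 mA, V_DS ≈ 8.9 V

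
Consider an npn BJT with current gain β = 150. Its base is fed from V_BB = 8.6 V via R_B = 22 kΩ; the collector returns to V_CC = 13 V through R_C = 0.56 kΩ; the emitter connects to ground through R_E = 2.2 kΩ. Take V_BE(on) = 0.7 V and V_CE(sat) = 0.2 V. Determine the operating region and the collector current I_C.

Assume active. Base-emitter loop: I_B = (V_BB − V_BE)/(R_B + (β+1)R_E) = (8.6 − 0.7)/(22 + 151×2.2) = 0.0223 mA.
I_C = β·I_B = 150×0.0223 = 3.35 mA.
V_CE = V_CC − I_C·R_C − I_E·R_E = 13 − 3.35×0.56 − 3.37×2.2 = 3.72 V > V_CE(sat), so the active-region assumption holds.

active; I_C ≈ 3.3 mA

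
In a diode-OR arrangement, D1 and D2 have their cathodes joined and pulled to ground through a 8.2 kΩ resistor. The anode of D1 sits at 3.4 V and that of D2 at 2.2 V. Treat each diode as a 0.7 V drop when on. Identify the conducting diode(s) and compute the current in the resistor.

Only D1 conducts; I_R ≈ 0.33 mA

Assume both conduct. Then node N would need to be at both 3.4−0.7 = 2.7 V and 2.2−0.7 = 1.5 V, which is impossible.
Assume only D1 conducts: V_N = 3.4 − 0.7 = 2.7 V, so I_R = 2.7/8.2 = 0.329 mA.
Check D2: its anode-to-cathode voltage is 2.2 − 2.7 = -0.5 V < 0.7 V, so it is off. The assumption is consistent.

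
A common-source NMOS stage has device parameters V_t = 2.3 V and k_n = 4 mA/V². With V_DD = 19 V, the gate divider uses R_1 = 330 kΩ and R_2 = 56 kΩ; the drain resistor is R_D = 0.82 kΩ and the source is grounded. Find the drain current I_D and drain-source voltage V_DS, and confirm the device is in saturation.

V_G = V_DD·R_2/(R_1+R_2) = 19×56/386 = 2.76 V. With the source grounded, V_GS = V_G = 2.76 V.
Assume saturation: I_D = (k_n/2)(V_GS − V_t)² = (4/2)×(2.76 − 2.3)² = 2×0.456² = 0.417 mA.
V_DS = V_DD − I_D·R_D = 19 − 0.417×0.82 = 18.7 V.
Saturation requires V_DS ≥ V_GS − V_t = 0.456 V; 18.7 ≥ 0.456 ✓.

I_D ≈ 0.42 mA, V_DS ≈ 19 V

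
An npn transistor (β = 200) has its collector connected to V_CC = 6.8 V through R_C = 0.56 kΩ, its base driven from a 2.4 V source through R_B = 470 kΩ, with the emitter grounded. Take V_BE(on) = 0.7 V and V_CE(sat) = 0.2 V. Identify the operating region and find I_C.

Assume active. Base-emitter loop: I_B = (V_BB − V_BE)/R_B = (2.4 − 0.7)/470 = 0.00362 mA.
I_C = β·I_B = 200×0.00362 = 0.723 mA.
V_CE = V_CC − I_C·R_C = 6.8 − 0.723×0.56 = 6.39 V > V_CE(sat), so the active-region assumption holds.

active; I_C ≈ 0.72 mA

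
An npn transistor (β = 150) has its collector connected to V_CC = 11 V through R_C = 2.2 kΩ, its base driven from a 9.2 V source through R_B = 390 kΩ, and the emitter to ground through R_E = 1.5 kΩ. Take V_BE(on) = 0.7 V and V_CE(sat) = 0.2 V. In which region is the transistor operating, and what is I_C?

Assume active. Base-emitter loop: I_B = (V_BB − V_BE)/(R_B + (β+1)R_E) = (9.2 − 0.7)/(390 + 151×1.5) = 0.0138 mA.
I_C = β·I_B = 150×0.0138 = 2.07 mA.
V_CE = V_CC − I_C·R_C − I_E·R_E = 11 − 2.07×2.2 − 2.08×1.5 = 3.33 V > V_CE(sat), so the active-region assumption holds.

active; I_C ≈ 2.1 mA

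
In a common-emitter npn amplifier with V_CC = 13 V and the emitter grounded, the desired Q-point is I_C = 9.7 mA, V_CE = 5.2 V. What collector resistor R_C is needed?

Collector loop: V_CC = I_C·R_C + V_CE.
R_C = (V_CC − V_CE)/I_C = (13 − 5.2)/9.7 = 0.804 kΩ.

R_C ≈ 0.8 kΩ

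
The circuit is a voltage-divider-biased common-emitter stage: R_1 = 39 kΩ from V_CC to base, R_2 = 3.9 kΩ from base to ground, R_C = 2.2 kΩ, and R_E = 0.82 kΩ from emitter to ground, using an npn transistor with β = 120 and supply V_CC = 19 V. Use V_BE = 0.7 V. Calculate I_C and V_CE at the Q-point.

Thevenize the base divider: V_Th = V_CC·R_2/(R_1+R_2) = 19×3.9/42.9 = 1.73 V, R_Th = R_1‖R_2 = 3.55 kΩ.
Base-emitter loop: V_Th = I_B·R_Th + V_BE + (β+1)I_B·R_E, so I_B = (1.73 − 0.7) / (3.55 + 121×0.82) = 0.01 mA.
I_C = β·I_B = 120×0.01 = 1.2 mA, and I_E = (β+1)I_B = 1.21 mA.
V_CE = V_CC − I_C·R_C − I_E·R_E = 19 − 1.2×2.2 − 1.21×0.82 = 15.4 V.
V_CE = 15.4 V > 0.2 V confirms active-region operation.

I_C ≈ 1.2 mA, V_CE ≈ 15 V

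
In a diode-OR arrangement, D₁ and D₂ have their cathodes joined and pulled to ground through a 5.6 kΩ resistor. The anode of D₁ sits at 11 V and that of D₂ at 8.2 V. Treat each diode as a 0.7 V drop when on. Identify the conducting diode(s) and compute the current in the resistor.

Only D₁ conducts; I_R ≈ 1.8 mA

Assume both conduct. Then node N would need to be at both 11−0.7 = 10.3 V and 8.2−0.7 = 7.5 V, which is impossible.
Assume only D₁ conducts: V_N = 11 − 0.7 = 10.3 V, so I_R = 10.3/5.6 = 1.84 mA.
Check D₂: its anode-to-cathode voltage is 8.2 − 10.3 = -2.1 V < 0.7 V, so it is off. The assumption is consistent.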